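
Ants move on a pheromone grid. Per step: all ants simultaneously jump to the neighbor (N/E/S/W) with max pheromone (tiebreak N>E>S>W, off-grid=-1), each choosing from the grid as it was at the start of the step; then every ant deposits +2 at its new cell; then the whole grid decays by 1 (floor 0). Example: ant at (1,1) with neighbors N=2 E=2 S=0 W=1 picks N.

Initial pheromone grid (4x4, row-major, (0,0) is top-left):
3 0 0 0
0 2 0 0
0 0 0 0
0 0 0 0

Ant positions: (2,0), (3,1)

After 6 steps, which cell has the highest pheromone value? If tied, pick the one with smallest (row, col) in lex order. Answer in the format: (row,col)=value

Answer: (0,0)=7

Derivation:
Step 1: ant0:(2,0)->N->(1,0) | ant1:(3,1)->N->(2,1)
  grid max=2 at (0,0)
Step 2: ant0:(1,0)->N->(0,0) | ant1:(2,1)->N->(1,1)
  grid max=3 at (0,0)
Step 3: ant0:(0,0)->E->(0,1) | ant1:(1,1)->N->(0,1)
  grid max=3 at (0,1)
Step 4: ant0:(0,1)->W->(0,0) | ant1:(0,1)->W->(0,0)
  grid max=5 at (0,0)
Step 5: ant0:(0,0)->E->(0,1) | ant1:(0,0)->E->(0,1)
  grid max=5 at (0,1)
Step 6: ant0:(0,1)->W->(0,0) | ant1:(0,1)->W->(0,0)
  grid max=7 at (0,0)
Final grid:
  7 4 0 0
  0 0 0 0
  0 0 0 0
  0 0 0 0
Max pheromone 7 at (0,0)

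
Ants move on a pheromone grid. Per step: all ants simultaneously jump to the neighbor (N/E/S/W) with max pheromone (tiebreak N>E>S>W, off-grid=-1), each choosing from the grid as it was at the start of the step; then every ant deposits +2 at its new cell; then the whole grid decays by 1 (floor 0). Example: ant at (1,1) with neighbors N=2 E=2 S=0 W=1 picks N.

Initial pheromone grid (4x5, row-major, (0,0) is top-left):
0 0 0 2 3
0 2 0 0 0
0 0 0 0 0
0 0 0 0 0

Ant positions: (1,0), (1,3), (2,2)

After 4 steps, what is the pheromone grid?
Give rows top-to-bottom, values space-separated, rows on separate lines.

After step 1: ants at (1,1),(0,3),(1,2)
  0 0 0 3 2
  0 3 1 0 0
  0 0 0 0 0
  0 0 0 0 0
After step 2: ants at (1,2),(0,4),(1,1)
  0 0 0 2 3
  0 4 2 0 0
  0 0 0 0 0
  0 0 0 0 0
After step 3: ants at (1,1),(0,3),(1,2)
  0 0 0 3 2
  0 5 3 0 0
  0 0 0 0 0
  0 0 0 0 0
After step 4: ants at (1,2),(0,4),(1,1)
  0 0 0 2 3
  0 6 4 0 0
  0 0 0 0 0
  0 0 0 0 0

0 0 0 2 3
0 6 4 0 0
0 0 0 0 0
0 0 0 0 0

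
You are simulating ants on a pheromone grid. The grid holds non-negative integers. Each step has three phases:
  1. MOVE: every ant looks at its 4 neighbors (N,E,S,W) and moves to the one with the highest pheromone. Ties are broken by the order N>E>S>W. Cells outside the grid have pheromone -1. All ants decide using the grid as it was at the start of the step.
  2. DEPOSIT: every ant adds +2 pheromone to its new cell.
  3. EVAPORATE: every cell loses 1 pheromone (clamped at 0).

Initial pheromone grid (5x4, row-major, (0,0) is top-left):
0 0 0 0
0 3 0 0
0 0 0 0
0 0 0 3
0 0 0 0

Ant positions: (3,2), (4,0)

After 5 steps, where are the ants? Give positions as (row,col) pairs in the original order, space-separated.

Step 1: ant0:(3,2)->E->(3,3) | ant1:(4,0)->N->(3,0)
  grid max=4 at (3,3)
Step 2: ant0:(3,3)->N->(2,3) | ant1:(3,0)->N->(2,0)
  grid max=3 at (3,3)
Step 3: ant0:(2,3)->S->(3,3) | ant1:(2,0)->N->(1,0)
  grid max=4 at (3,3)
Step 4: ant0:(3,3)->N->(2,3) | ant1:(1,0)->N->(0,0)
  grid max=3 at (3,3)
Step 5: ant0:(2,3)->S->(3,3) | ant1:(0,0)->E->(0,1)
  grid max=4 at (3,3)

(3,3) (0,1)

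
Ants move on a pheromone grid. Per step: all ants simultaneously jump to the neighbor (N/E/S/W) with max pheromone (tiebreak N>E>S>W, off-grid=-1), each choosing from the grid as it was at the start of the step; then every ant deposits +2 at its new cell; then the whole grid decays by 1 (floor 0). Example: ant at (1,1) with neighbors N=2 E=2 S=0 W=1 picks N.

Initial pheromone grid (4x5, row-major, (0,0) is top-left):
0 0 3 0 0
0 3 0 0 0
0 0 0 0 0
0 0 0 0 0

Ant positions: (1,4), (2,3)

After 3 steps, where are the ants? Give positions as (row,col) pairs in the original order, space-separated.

Step 1: ant0:(1,4)->N->(0,4) | ant1:(2,3)->N->(1,3)
  grid max=2 at (0,2)
Step 2: ant0:(0,4)->S->(1,4) | ant1:(1,3)->N->(0,3)
  grid max=1 at (0,2)
Step 3: ant0:(1,4)->N->(0,4) | ant1:(0,3)->W->(0,2)
  grid max=2 at (0,2)

(0,4) (0,2)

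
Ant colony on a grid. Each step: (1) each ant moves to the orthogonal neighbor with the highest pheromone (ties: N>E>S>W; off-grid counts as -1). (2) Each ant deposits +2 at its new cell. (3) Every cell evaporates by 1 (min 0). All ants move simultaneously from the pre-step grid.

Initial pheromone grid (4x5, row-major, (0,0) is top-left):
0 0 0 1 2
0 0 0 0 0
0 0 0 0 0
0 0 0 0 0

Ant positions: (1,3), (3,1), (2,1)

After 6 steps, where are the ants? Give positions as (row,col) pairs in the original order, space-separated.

Step 1: ant0:(1,3)->N->(0,3) | ant1:(3,1)->N->(2,1) | ant2:(2,1)->N->(1,1)
  grid max=2 at (0,3)
Step 2: ant0:(0,3)->E->(0,4) | ant1:(2,1)->N->(1,1) | ant2:(1,1)->S->(2,1)
  grid max=2 at (0,4)
Step 3: ant0:(0,4)->W->(0,3) | ant1:(1,1)->S->(2,1) | ant2:(2,1)->N->(1,1)
  grid max=3 at (1,1)
Step 4: ant0:(0,3)->E->(0,4) | ant1:(2,1)->N->(1,1) | ant2:(1,1)->S->(2,1)
  grid max=4 at (1,1)
Step 5: ant0:(0,4)->W->(0,3) | ant1:(1,1)->S->(2,1) | ant2:(2,1)->N->(1,1)
  grid max=5 at (1,1)
Step 6: ant0:(0,3)->E->(0,4) | ant1:(2,1)->N->(1,1) | ant2:(1,1)->S->(2,1)
  grid max=6 at (1,1)

(0,4) (1,1) (2,1)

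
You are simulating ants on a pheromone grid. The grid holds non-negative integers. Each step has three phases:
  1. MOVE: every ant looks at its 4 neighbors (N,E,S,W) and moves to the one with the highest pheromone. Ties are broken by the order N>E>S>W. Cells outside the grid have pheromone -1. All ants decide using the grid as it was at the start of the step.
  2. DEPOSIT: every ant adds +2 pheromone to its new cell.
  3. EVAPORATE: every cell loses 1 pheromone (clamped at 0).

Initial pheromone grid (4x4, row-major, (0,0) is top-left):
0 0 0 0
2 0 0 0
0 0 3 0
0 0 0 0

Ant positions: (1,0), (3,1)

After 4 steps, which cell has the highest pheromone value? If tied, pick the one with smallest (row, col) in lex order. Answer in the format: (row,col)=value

Answer: (2,2)=3

Derivation:
Step 1: ant0:(1,0)->N->(0,0) | ant1:(3,1)->N->(2,1)
  grid max=2 at (2,2)
Step 2: ant0:(0,0)->S->(1,0) | ant1:(2,1)->E->(2,2)
  grid max=3 at (2,2)
Step 3: ant0:(1,0)->N->(0,0) | ant1:(2,2)->N->(1,2)
  grid max=2 at (2,2)
Step 4: ant0:(0,0)->S->(1,0) | ant1:(1,2)->S->(2,2)
  grid max=3 at (2,2)
Final grid:
  0 0 0 0
  2 0 0 0
  0 0 3 0
  0 0 0 0
Max pheromone 3 at (2,2)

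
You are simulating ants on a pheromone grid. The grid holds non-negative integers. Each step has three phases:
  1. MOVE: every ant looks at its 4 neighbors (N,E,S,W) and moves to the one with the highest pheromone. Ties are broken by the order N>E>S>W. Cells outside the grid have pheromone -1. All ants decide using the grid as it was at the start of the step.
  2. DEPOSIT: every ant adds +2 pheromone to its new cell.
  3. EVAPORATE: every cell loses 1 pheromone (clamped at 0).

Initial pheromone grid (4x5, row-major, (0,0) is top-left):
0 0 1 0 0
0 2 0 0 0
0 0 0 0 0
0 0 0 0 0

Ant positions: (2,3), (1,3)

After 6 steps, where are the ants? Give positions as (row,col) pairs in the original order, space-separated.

Step 1: ant0:(2,3)->N->(1,3) | ant1:(1,3)->N->(0,3)
  grid max=1 at (0,3)
Step 2: ant0:(1,3)->N->(0,3) | ant1:(0,3)->S->(1,3)
  grid max=2 at (0,3)
Step 3: ant0:(0,3)->S->(1,3) | ant1:(1,3)->N->(0,3)
  grid max=3 at (0,3)
Step 4: ant0:(1,3)->N->(0,3) | ant1:(0,3)->S->(1,3)
  grid max=4 at (0,3)
Step 5: ant0:(0,3)->S->(1,3) | ant1:(1,3)->N->(0,3)
  grid max=5 at (0,3)
Step 6: ant0:(1,3)->N->(0,3) | ant1:(0,3)->S->(1,3)
  grid max=6 at (0,3)

(0,3) (1,3)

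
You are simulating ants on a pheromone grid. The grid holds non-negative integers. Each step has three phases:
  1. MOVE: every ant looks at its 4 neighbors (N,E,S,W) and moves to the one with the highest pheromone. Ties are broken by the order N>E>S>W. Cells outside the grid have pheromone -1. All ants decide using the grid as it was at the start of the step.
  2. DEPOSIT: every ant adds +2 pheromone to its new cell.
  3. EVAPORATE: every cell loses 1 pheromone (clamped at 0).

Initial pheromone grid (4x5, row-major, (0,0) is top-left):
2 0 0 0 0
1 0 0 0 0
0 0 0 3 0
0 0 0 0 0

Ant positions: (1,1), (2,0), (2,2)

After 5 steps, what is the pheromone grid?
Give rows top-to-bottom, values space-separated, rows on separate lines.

After step 1: ants at (1,0),(1,0),(2,3)
  1 0 0 0 0
  4 0 0 0 0
  0 0 0 4 0
  0 0 0 0 0
After step 2: ants at (0,0),(0,0),(1,3)
  4 0 0 0 0
  3 0 0 1 0
  0 0 0 3 0
  0 0 0 0 0
After step 3: ants at (1,0),(1,0),(2,3)
  3 0 0 0 0
  6 0 0 0 0
  0 0 0 4 0
  0 0 0 0 0
After step 4: ants at (0,0),(0,0),(1,3)
  6 0 0 0 0
  5 0 0 1 0
  0 0 0 3 0
  0 0 0 0 0
After step 5: ants at (1,0),(1,0),(2,3)
  5 0 0 0 0
  8 0 0 0 0
  0 0 0 4 0
  0 0 0 0 0

5 0 0 0 0
8 0 0 0 0
0 0 0 4 0
0 0 0 0 0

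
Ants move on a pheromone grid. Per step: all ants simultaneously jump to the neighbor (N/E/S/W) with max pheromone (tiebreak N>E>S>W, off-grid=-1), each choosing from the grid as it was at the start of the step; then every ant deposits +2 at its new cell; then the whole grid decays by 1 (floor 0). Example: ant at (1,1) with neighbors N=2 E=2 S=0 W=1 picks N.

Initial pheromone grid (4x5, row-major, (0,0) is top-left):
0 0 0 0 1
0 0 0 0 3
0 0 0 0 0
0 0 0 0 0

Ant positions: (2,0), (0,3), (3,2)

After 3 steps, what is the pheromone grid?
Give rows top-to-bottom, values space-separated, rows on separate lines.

After step 1: ants at (1,0),(0,4),(2,2)
  0 0 0 0 2
  1 0 0 0 2
  0 0 1 0 0
  0 0 0 0 0
After step 2: ants at (0,0),(1,4),(1,2)
  1 0 0 0 1
  0 0 1 0 3
  0 0 0 0 0
  0 0 0 0 0
After step 3: ants at (0,1),(0,4),(0,2)
  0 1 1 0 2
  0 0 0 0 2
  0 0 0 0 0
  0 0 0 0 0

0 1 1 0 2
0 0 0 0 2
0 0 0 0 0
0 0 0 0 0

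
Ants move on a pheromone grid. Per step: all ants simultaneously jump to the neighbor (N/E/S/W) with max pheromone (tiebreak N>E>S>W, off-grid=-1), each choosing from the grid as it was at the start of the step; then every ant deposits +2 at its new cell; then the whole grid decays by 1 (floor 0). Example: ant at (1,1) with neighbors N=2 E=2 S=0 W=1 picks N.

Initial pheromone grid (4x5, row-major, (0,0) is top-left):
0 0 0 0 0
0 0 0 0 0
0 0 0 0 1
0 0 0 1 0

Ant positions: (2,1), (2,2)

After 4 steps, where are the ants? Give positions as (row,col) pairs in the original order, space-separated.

Step 1: ant0:(2,1)->N->(1,1) | ant1:(2,2)->N->(1,2)
  grid max=1 at (1,1)
Step 2: ant0:(1,1)->E->(1,2) | ant1:(1,2)->W->(1,1)
  grid max=2 at (1,1)
Step 3: ant0:(1,2)->W->(1,1) | ant1:(1,1)->E->(1,2)
  grid max=3 at (1,1)
Step 4: ant0:(1,1)->E->(1,2) | ant1:(1,2)->W->(1,1)
  grid max=4 at (1,1)

(1,2) (1,1)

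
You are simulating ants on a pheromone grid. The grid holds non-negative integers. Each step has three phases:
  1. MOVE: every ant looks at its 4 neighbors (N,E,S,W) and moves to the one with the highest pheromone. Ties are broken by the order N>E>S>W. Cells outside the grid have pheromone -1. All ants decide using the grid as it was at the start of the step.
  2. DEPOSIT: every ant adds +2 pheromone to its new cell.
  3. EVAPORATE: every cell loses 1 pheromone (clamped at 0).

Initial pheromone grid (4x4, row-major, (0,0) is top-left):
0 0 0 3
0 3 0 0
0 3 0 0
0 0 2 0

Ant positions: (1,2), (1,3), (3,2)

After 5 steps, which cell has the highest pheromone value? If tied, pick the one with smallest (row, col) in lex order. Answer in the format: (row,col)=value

Step 1: ant0:(1,2)->W->(1,1) | ant1:(1,3)->N->(0,3) | ant2:(3,2)->N->(2,2)
  grid max=4 at (0,3)
Step 2: ant0:(1,1)->S->(2,1) | ant1:(0,3)->S->(1,3) | ant2:(2,2)->W->(2,1)
  grid max=5 at (2,1)
Step 3: ant0:(2,1)->N->(1,1) | ant1:(1,3)->N->(0,3) | ant2:(2,1)->N->(1,1)
  grid max=6 at (1,1)
Step 4: ant0:(1,1)->S->(2,1) | ant1:(0,3)->S->(1,3) | ant2:(1,1)->S->(2,1)
  grid max=7 at (2,1)
Step 5: ant0:(2,1)->N->(1,1) | ant1:(1,3)->N->(0,3) | ant2:(2,1)->N->(1,1)
  grid max=8 at (1,1)
Final grid:
  0 0 0 4
  0 8 0 0
  0 6 0 0
  0 0 0 0
Max pheromone 8 at (1,1)

Answer: (1,1)=8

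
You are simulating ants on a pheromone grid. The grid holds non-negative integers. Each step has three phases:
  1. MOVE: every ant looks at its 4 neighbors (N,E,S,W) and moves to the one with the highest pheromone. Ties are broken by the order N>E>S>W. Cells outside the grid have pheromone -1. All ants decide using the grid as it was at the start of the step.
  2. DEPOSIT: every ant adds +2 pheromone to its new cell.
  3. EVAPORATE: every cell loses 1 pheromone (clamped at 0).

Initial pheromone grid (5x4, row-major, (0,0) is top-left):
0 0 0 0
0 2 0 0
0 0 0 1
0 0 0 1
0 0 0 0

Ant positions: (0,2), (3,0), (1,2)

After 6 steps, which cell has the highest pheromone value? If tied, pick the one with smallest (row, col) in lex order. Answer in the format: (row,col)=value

Step 1: ant0:(0,2)->E->(0,3) | ant1:(3,0)->N->(2,0) | ant2:(1,2)->W->(1,1)
  grid max=3 at (1,1)
Step 2: ant0:(0,3)->S->(1,3) | ant1:(2,0)->N->(1,0) | ant2:(1,1)->N->(0,1)
  grid max=2 at (1,1)
Step 3: ant0:(1,3)->N->(0,3) | ant1:(1,0)->E->(1,1) | ant2:(0,1)->S->(1,1)
  grid max=5 at (1,1)
Step 4: ant0:(0,3)->S->(1,3) | ant1:(1,1)->N->(0,1) | ant2:(1,1)->N->(0,1)
  grid max=4 at (1,1)
Step 5: ant0:(1,3)->N->(0,3) | ant1:(0,1)->S->(1,1) | ant2:(0,1)->S->(1,1)
  grid max=7 at (1,1)
Step 6: ant0:(0,3)->S->(1,3) | ant1:(1,1)->N->(0,1) | ant2:(1,1)->N->(0,1)
  grid max=6 at (1,1)
Final grid:
  0 5 0 0
  0 6 0 1
  0 0 0 0
  0 0 0 0
  0 0 0 0
Max pheromone 6 at (1,1)

Answer: (1,1)=6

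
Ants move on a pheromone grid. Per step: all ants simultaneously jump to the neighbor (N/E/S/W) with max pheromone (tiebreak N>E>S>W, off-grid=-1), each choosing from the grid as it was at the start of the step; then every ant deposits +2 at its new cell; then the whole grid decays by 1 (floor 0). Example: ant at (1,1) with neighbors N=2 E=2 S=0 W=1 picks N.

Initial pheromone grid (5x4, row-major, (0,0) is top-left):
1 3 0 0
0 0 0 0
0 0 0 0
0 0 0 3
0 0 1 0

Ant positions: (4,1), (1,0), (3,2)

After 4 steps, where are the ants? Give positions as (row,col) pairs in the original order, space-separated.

Step 1: ant0:(4,1)->E->(4,2) | ant1:(1,0)->N->(0,0) | ant2:(3,2)->E->(3,3)
  grid max=4 at (3,3)
Step 2: ant0:(4,2)->N->(3,2) | ant1:(0,0)->E->(0,1) | ant2:(3,3)->N->(2,3)
  grid max=3 at (0,1)
Step 3: ant0:(3,2)->E->(3,3) | ant1:(0,1)->W->(0,0) | ant2:(2,3)->S->(3,3)
  grid max=6 at (3,3)
Step 4: ant0:(3,3)->N->(2,3) | ant1:(0,0)->E->(0,1) | ant2:(3,3)->N->(2,3)
  grid max=5 at (3,3)

(2,3) (0,1) (2,3)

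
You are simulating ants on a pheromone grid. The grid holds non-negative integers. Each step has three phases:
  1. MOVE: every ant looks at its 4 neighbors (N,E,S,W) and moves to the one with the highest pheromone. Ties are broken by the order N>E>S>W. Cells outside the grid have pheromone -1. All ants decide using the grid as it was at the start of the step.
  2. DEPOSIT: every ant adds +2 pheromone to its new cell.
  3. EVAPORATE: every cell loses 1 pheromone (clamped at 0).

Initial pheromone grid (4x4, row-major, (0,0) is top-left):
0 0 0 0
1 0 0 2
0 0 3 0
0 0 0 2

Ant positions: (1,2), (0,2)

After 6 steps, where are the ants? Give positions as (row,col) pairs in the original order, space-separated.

Step 1: ant0:(1,2)->S->(2,2) | ant1:(0,2)->E->(0,3)
  grid max=4 at (2,2)
Step 2: ant0:(2,2)->N->(1,2) | ant1:(0,3)->S->(1,3)
  grid max=3 at (2,2)
Step 3: ant0:(1,2)->S->(2,2) | ant1:(1,3)->W->(1,2)
  grid max=4 at (2,2)
Step 4: ant0:(2,2)->N->(1,2) | ant1:(1,2)->S->(2,2)
  grid max=5 at (2,2)
Step 5: ant0:(1,2)->S->(2,2) | ant1:(2,2)->N->(1,2)
  grid max=6 at (2,2)
Step 6: ant0:(2,2)->N->(1,2) | ant1:(1,2)->S->(2,2)
  grid max=7 at (2,2)

(1,2) (2,2)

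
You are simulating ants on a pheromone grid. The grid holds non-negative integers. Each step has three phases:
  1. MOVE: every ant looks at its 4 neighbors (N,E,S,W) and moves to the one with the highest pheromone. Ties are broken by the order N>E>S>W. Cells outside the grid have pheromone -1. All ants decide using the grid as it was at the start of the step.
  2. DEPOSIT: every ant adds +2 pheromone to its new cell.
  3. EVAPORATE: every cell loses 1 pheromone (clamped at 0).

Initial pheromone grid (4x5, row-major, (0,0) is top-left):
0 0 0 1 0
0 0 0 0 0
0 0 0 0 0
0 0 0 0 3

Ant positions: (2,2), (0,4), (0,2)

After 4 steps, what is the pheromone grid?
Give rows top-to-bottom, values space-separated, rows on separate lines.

After step 1: ants at (1,2),(0,3),(0,3)
  0 0 0 4 0
  0 0 1 0 0
  0 0 0 0 0
  0 0 0 0 2
After step 2: ants at (0,2),(0,4),(0,4)
  0 0 1 3 3
  0 0 0 0 0
  0 0 0 0 0
  0 0 0 0 1
After step 3: ants at (0,3),(0,3),(0,3)
  0 0 0 8 2
  0 0 0 0 0
  0 0 0 0 0
  0 0 0 0 0
After step 4: ants at (0,4),(0,4),(0,4)
  0 0 0 7 7
  0 0 0 0 0
  0 0 0 0 0
  0 0 0 0 0

0 0 0 7 7
0 0 0 0 0
0 0 0 0 0
0 0 0 0 0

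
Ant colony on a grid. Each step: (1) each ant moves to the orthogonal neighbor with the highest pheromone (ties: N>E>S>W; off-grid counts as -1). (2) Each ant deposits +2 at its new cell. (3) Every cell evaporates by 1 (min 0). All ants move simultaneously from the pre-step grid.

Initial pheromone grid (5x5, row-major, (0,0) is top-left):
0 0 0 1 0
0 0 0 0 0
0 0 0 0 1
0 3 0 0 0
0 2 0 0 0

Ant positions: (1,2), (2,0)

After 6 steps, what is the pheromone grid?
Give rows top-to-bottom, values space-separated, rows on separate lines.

After step 1: ants at (0,2),(1,0)
  0 0 1 0 0
  1 0 0 0 0
  0 0 0 0 0
  0 2 0 0 0
  0 1 0 0 0
After step 2: ants at (0,3),(0,0)
  1 0 0 1 0
  0 0 0 0 0
  0 0 0 0 0
  0 1 0 0 0
  0 0 0 0 0
After step 3: ants at (0,4),(0,1)
  0 1 0 0 1
  0 0 0 0 0
  0 0 0 0 0
  0 0 0 0 0
  0 0 0 0 0
After step 4: ants at (1,4),(0,2)
  0 0 1 0 0
  0 0 0 0 1
  0 0 0 0 0
  0 0 0 0 0
  0 0 0 0 0
After step 5: ants at (0,4),(0,3)
  0 0 0 1 1
  0 0 0 0 0
  0 0 0 0 0
  0 0 0 0 0
  0 0 0 0 0
After step 6: ants at (0,3),(0,4)
  0 0 0 2 2
  0 0 0 0 0
  0 0 0 0 0
  0 0 0 0 0
  0 0 0 0 0

0 0 0 2 2
0 0 0 0 0
0 0 0 0 0
0 0 0 0 0
0 0 0 0 0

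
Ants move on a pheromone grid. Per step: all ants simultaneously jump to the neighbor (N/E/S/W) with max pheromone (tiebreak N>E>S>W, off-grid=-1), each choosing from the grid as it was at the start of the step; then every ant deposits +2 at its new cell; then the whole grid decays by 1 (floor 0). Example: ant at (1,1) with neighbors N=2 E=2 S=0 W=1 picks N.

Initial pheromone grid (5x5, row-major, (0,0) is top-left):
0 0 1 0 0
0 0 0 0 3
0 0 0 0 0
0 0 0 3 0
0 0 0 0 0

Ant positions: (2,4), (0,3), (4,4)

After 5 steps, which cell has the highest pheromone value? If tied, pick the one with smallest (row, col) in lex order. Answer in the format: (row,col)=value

Step 1: ant0:(2,4)->N->(1,4) | ant1:(0,3)->W->(0,2) | ant2:(4,4)->N->(3,4)
  grid max=4 at (1,4)
Step 2: ant0:(1,4)->N->(0,4) | ant1:(0,2)->E->(0,3) | ant2:(3,4)->W->(3,3)
  grid max=3 at (1,4)
Step 3: ant0:(0,4)->S->(1,4) | ant1:(0,3)->E->(0,4) | ant2:(3,3)->N->(2,3)
  grid max=4 at (1,4)
Step 4: ant0:(1,4)->N->(0,4) | ant1:(0,4)->S->(1,4) | ant2:(2,3)->S->(3,3)
  grid max=5 at (1,4)
Step 5: ant0:(0,4)->S->(1,4) | ant1:(1,4)->N->(0,4) | ant2:(3,3)->N->(2,3)
  grid max=6 at (1,4)
Final grid:
  0 0 0 0 4
  0 0 0 0 6
  0 0 0 1 0
  0 0 0 2 0
  0 0 0 0 0
Max pheromone 6 at (1,4)

Answer: (1,4)=6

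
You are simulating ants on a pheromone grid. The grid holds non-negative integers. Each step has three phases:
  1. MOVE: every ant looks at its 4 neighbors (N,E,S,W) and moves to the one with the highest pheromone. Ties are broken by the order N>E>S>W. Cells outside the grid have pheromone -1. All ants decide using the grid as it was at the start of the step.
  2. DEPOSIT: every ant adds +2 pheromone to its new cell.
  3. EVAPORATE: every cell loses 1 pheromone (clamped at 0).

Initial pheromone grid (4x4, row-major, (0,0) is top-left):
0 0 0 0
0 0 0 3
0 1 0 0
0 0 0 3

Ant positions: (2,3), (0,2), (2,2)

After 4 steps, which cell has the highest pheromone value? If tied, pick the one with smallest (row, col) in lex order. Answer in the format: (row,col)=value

Step 1: ant0:(2,3)->N->(1,3) | ant1:(0,2)->E->(0,3) | ant2:(2,2)->W->(2,1)
  grid max=4 at (1,3)
Step 2: ant0:(1,3)->N->(0,3) | ant1:(0,3)->S->(1,3) | ant2:(2,1)->N->(1,1)
  grid max=5 at (1,3)
Step 3: ant0:(0,3)->S->(1,3) | ant1:(1,3)->N->(0,3) | ant2:(1,1)->S->(2,1)
  grid max=6 at (1,3)
Step 4: ant0:(1,3)->N->(0,3) | ant1:(0,3)->S->(1,3) | ant2:(2,1)->N->(1,1)
  grid max=7 at (1,3)
Final grid:
  0 0 0 4
  0 1 0 7
  0 1 0 0
  0 0 0 0
Max pheromone 7 at (1,3)

Answer: (1,3)=7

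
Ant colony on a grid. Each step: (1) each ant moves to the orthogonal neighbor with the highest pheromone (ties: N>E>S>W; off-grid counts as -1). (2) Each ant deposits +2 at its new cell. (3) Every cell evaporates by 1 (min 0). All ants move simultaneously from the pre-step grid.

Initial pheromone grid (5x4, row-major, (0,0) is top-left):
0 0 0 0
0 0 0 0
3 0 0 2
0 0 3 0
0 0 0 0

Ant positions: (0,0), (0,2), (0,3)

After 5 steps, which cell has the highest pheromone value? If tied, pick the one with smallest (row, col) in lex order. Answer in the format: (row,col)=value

Step 1: ant0:(0,0)->E->(0,1) | ant1:(0,2)->E->(0,3) | ant2:(0,3)->S->(1,3)
  grid max=2 at (2,0)
Step 2: ant0:(0,1)->E->(0,2) | ant1:(0,3)->S->(1,3) | ant2:(1,3)->N->(0,3)
  grid max=2 at (0,3)
Step 3: ant0:(0,2)->E->(0,3) | ant1:(1,3)->N->(0,3) | ant2:(0,3)->S->(1,3)
  grid max=5 at (0,3)
Step 4: ant0:(0,3)->S->(1,3) | ant1:(0,3)->S->(1,3) | ant2:(1,3)->N->(0,3)
  grid max=6 at (0,3)
Step 5: ant0:(1,3)->N->(0,3) | ant1:(1,3)->N->(0,3) | ant2:(0,3)->S->(1,3)
  grid max=9 at (0,3)
Final grid:
  0 0 0 9
  0 0 0 7
  0 0 0 0
  0 0 0 0
  0 0 0 0
Max pheromone 9 at (0,3)

Answer: (0,3)=9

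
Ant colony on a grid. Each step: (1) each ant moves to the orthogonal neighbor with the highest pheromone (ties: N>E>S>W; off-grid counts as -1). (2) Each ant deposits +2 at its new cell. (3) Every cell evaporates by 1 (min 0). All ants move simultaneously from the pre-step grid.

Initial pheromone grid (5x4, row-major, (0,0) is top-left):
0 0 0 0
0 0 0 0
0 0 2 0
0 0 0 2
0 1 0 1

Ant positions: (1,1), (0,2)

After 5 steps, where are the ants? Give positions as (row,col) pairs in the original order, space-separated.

Step 1: ant0:(1,1)->N->(0,1) | ant1:(0,2)->E->(0,3)
  grid max=1 at (0,1)
Step 2: ant0:(0,1)->E->(0,2) | ant1:(0,3)->S->(1,3)
  grid max=1 at (0,2)
Step 3: ant0:(0,2)->E->(0,3) | ant1:(1,3)->N->(0,3)
  grid max=3 at (0,3)
Step 4: ant0:(0,3)->S->(1,3) | ant1:(0,3)->S->(1,3)
  grid max=3 at (1,3)
Step 5: ant0:(1,3)->N->(0,3) | ant1:(1,3)->N->(0,3)
  grid max=5 at (0,3)

(0,3) (0,3)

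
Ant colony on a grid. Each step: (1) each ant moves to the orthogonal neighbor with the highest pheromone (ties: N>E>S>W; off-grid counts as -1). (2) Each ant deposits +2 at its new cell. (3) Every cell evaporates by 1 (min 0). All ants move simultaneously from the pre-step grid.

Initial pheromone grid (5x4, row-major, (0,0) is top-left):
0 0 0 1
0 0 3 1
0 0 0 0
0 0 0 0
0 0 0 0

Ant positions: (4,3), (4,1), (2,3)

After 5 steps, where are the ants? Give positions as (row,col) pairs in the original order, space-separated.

Step 1: ant0:(4,3)->N->(3,3) | ant1:(4,1)->N->(3,1) | ant2:(2,3)->N->(1,3)
  grid max=2 at (1,2)
Step 2: ant0:(3,3)->N->(2,3) | ant1:(3,1)->N->(2,1) | ant2:(1,3)->W->(1,2)
  grid max=3 at (1,2)
Step 3: ant0:(2,3)->N->(1,3) | ant1:(2,1)->N->(1,1) | ant2:(1,2)->E->(1,3)
  grid max=4 at (1,3)
Step 4: ant0:(1,3)->W->(1,2) | ant1:(1,1)->E->(1,2) | ant2:(1,3)->W->(1,2)
  grid max=7 at (1,2)
Step 5: ant0:(1,2)->E->(1,3) | ant1:(1,2)->E->(1,3) | ant2:(1,2)->E->(1,3)
  grid max=8 at (1,3)

(1,3) (1,3) (1,3)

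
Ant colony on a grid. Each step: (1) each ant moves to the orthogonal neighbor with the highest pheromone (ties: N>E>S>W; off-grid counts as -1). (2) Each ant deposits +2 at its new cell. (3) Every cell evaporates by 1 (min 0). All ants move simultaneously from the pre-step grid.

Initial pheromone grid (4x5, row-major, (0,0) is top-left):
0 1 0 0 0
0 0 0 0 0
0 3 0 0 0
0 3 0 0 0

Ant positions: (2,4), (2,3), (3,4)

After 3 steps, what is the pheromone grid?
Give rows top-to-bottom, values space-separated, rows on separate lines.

After step 1: ants at (1,4),(1,3),(2,4)
  0 0 0 0 0
  0 0 0 1 1
  0 2 0 0 1
  0 2 0 0 0
After step 2: ants at (2,4),(1,4),(1,4)
  0 0 0 0 0
  0 0 0 0 4
  0 1 0 0 2
  0 1 0 0 0
After step 3: ants at (1,4),(2,4),(2,4)
  0 0 0 0 0
  0 0 0 0 5
  0 0 0 0 5
  0 0 0 0 0

0 0 0 0 0
0 0 0 0 5
0 0 0 0 5
0 0 0 0 0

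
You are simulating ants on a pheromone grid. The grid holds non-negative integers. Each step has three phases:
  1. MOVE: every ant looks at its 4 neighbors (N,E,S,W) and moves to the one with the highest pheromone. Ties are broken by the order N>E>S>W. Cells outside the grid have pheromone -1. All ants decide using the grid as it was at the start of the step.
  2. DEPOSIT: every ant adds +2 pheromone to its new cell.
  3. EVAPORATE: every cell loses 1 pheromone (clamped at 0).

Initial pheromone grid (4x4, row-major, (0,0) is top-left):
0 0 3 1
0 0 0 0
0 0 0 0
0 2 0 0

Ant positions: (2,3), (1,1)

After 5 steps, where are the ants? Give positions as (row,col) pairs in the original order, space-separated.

Step 1: ant0:(2,3)->N->(1,3) | ant1:(1,1)->N->(0,1)
  grid max=2 at (0,2)
Step 2: ant0:(1,3)->N->(0,3) | ant1:(0,1)->E->(0,2)
  grid max=3 at (0,2)
Step 3: ant0:(0,3)->W->(0,2) | ant1:(0,2)->E->(0,3)
  grid max=4 at (0,2)
Step 4: ant0:(0,2)->E->(0,3) | ant1:(0,3)->W->(0,2)
  grid max=5 at (0,2)
Step 5: ant0:(0,3)->W->(0,2) | ant1:(0,2)->E->(0,3)
  grid max=6 at (0,2)

(0,2) (0,3)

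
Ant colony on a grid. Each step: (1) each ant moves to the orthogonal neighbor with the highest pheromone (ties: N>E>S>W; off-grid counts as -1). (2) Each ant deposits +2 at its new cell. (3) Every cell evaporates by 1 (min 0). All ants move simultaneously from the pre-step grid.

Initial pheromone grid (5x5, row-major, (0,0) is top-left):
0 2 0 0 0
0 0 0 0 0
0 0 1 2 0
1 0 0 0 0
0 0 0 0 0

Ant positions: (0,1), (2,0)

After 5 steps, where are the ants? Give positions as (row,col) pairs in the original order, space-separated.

Step 1: ant0:(0,1)->E->(0,2) | ant1:(2,0)->S->(3,0)
  grid max=2 at (3,0)
Step 2: ant0:(0,2)->W->(0,1) | ant1:(3,0)->N->(2,0)
  grid max=2 at (0,1)
Step 3: ant0:(0,1)->E->(0,2) | ant1:(2,0)->S->(3,0)
  grid max=2 at (3,0)
Step 4: ant0:(0,2)->W->(0,1) | ant1:(3,0)->N->(2,0)
  grid max=2 at (0,1)
Step 5: ant0:(0,1)->E->(0,2) | ant1:(2,0)->S->(3,0)
  grid max=2 at (3,0)

(0,2) (3,0)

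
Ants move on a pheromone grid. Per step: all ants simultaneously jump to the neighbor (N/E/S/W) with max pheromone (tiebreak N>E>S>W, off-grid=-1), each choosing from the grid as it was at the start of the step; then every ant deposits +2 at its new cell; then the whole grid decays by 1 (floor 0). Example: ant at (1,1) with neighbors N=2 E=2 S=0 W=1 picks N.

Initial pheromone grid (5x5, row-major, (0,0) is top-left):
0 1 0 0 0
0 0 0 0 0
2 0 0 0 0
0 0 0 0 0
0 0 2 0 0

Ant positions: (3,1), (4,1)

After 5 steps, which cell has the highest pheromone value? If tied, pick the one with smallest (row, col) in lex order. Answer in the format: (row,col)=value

Answer: (4,2)=3

Derivation:
Step 1: ant0:(3,1)->N->(2,1) | ant1:(4,1)->E->(4,2)
  grid max=3 at (4,2)
Step 2: ant0:(2,1)->W->(2,0) | ant1:(4,2)->N->(3,2)
  grid max=2 at (2,0)
Step 3: ant0:(2,0)->N->(1,0) | ant1:(3,2)->S->(4,2)
  grid max=3 at (4,2)
Step 4: ant0:(1,0)->S->(2,0) | ant1:(4,2)->N->(3,2)
  grid max=2 at (2,0)
Step 5: ant0:(2,0)->N->(1,0) | ant1:(3,2)->S->(4,2)
  grid max=3 at (4,2)
Final grid:
  0 0 0 0 0
  1 0 0 0 0
  1 0 0 0 0
  0 0 0 0 0
  0 0 3 0 0
Max pheromone 3 at (4,2)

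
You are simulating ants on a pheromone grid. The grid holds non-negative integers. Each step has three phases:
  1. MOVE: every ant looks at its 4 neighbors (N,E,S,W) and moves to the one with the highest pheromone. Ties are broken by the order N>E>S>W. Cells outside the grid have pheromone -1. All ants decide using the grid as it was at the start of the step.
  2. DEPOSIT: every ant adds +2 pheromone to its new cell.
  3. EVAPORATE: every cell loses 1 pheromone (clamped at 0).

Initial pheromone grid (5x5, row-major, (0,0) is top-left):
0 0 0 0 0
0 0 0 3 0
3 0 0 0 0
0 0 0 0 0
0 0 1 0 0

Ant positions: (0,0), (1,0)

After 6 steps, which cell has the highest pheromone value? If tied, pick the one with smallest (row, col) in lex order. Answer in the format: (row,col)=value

Step 1: ant0:(0,0)->E->(0,1) | ant1:(1,0)->S->(2,0)
  grid max=4 at (2,0)
Step 2: ant0:(0,1)->E->(0,2) | ant1:(2,0)->N->(1,0)
  grid max=3 at (2,0)
Step 3: ant0:(0,2)->E->(0,3) | ant1:(1,0)->S->(2,0)
  grid max=4 at (2,0)
Step 4: ant0:(0,3)->E->(0,4) | ant1:(2,0)->N->(1,0)
  grid max=3 at (2,0)
Step 5: ant0:(0,4)->S->(1,4) | ant1:(1,0)->S->(2,0)
  grid max=4 at (2,0)
Step 6: ant0:(1,4)->N->(0,4) | ant1:(2,0)->N->(1,0)
  grid max=3 at (2,0)
Final grid:
  0 0 0 0 1
  1 0 0 0 0
  3 0 0 0 0
  0 0 0 0 0
  0 0 0 0 0
Max pheromone 3 at (2,0)

Answer: (2,0)=3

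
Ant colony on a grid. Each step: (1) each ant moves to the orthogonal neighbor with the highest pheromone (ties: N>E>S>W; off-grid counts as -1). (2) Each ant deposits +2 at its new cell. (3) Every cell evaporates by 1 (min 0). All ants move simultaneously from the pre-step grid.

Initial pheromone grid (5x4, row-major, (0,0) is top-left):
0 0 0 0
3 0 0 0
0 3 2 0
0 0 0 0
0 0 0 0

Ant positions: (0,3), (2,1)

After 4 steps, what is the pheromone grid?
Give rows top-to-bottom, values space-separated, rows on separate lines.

After step 1: ants at (1,3),(2,2)
  0 0 0 0
  2 0 0 1
  0 2 3 0
  0 0 0 0
  0 0 0 0
After step 2: ants at (0,3),(2,1)
  0 0 0 1
  1 0 0 0
  0 3 2 0
  0 0 0 0
  0 0 0 0
After step 3: ants at (1,3),(2,2)
  0 0 0 0
  0 0 0 1
  0 2 3 0
  0 0 0 0
  0 0 0 0
After step 4: ants at (0,3),(2,1)
  0 0 0 1
  0 0 0 0
  0 3 2 0
  0 0 0 0
  0 0 0 0

0 0 0 1
0 0 0 0
0 3 2 0
0 0 0 0
0 0 0 0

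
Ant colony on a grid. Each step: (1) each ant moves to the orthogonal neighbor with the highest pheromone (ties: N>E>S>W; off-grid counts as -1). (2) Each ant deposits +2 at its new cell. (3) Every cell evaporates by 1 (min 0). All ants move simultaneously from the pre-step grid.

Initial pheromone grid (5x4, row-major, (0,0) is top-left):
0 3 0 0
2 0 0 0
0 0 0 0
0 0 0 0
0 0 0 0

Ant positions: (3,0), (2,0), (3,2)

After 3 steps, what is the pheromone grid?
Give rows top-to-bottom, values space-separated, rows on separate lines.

After step 1: ants at (2,0),(1,0),(2,2)
  0 2 0 0
  3 0 0 0
  1 0 1 0
  0 0 0 0
  0 0 0 0
After step 2: ants at (1,0),(2,0),(1,2)
  0 1 0 0
  4 0 1 0
  2 0 0 0
  0 0 0 0
  0 0 0 0
After step 3: ants at (2,0),(1,0),(0,2)
  0 0 1 0
  5 0 0 0
  3 0 0 0
  0 0 0 0
  0 0 0 0

0 0 1 0
5 0 0 0
3 0 0 0
0 0 0 0
0 0 0 0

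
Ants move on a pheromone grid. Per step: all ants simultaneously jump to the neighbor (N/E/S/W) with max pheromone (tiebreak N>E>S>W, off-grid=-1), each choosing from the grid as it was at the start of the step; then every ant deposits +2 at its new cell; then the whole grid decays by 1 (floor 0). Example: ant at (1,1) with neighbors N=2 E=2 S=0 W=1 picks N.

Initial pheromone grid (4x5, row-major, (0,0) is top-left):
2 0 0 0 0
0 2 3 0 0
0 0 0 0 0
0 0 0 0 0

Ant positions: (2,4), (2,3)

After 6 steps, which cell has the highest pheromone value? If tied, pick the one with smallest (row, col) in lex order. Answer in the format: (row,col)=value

Answer: (1,2)=7

Derivation:
Step 1: ant0:(2,4)->N->(1,4) | ant1:(2,3)->N->(1,3)
  grid max=2 at (1,2)
Step 2: ant0:(1,4)->W->(1,3) | ant1:(1,3)->W->(1,2)
  grid max=3 at (1,2)
Step 3: ant0:(1,3)->W->(1,2) | ant1:(1,2)->E->(1,3)
  grid max=4 at (1,2)
Step 4: ant0:(1,2)->E->(1,3) | ant1:(1,3)->W->(1,2)
  grid max=5 at (1,2)
Step 5: ant0:(1,3)->W->(1,2) | ant1:(1,2)->E->(1,3)
  grid max=6 at (1,2)
Step 6: ant0:(1,2)->E->(1,3) | ant1:(1,3)->W->(1,2)
  grid max=7 at (1,2)
Final grid:
  0 0 0 0 0
  0 0 7 6 0
  0 0 0 0 0
  0 0 0 0 0
Max pheromone 7 at (1,2)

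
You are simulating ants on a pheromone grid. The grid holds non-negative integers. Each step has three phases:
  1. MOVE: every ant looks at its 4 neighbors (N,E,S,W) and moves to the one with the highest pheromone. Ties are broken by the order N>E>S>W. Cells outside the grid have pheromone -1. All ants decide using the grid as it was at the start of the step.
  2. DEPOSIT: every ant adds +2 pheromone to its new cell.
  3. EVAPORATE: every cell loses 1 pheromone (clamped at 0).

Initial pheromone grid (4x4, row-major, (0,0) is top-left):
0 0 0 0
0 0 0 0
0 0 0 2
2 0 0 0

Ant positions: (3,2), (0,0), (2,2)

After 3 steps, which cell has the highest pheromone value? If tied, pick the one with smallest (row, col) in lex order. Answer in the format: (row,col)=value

Answer: (2,3)=5

Derivation:
Step 1: ant0:(3,2)->N->(2,2) | ant1:(0,0)->E->(0,1) | ant2:(2,2)->E->(2,3)
  grid max=3 at (2,3)
Step 2: ant0:(2,2)->E->(2,3) | ant1:(0,1)->E->(0,2) | ant2:(2,3)->W->(2,2)
  grid max=4 at (2,3)
Step 3: ant0:(2,3)->W->(2,2) | ant1:(0,2)->E->(0,3) | ant2:(2,2)->E->(2,3)
  grid max=5 at (2,3)
Final grid:
  0 0 0 1
  0 0 0 0
  0 0 3 5
  0 0 0 0
Max pheromone 5 at (2,3)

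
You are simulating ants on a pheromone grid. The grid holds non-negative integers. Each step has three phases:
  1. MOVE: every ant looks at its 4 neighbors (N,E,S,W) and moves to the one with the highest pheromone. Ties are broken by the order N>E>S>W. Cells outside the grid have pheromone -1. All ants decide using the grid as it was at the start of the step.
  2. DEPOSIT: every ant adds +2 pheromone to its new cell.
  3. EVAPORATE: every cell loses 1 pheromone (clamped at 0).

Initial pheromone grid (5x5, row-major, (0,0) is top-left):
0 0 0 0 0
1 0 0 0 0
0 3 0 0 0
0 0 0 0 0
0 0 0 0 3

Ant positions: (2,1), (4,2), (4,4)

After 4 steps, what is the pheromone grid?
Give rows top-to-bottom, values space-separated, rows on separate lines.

After step 1: ants at (1,1),(3,2),(3,4)
  0 0 0 0 0
  0 1 0 0 0
  0 2 0 0 0
  0 0 1 0 1
  0 0 0 0 2
After step 2: ants at (2,1),(2,2),(4,4)
  0 0 0 0 0
  0 0 0 0 0
  0 3 1 0 0
  0 0 0 0 0
  0 0 0 0 3
After step 3: ants at (2,2),(2,1),(3,4)
  0 0 0 0 0
  0 0 0 0 0
  0 4 2 0 0
  0 0 0 0 1
  0 0 0 0 2
After step 4: ants at (2,1),(2,2),(4,4)
  0 0 0 0 0
  0 0 0 0 0
  0 5 3 0 0
  0 0 0 0 0
  0 0 0 0 3

0 0 0 0 0
0 0 0 0 0
0 5 3 0 0
0 0 0 0 0
0 0 0 0 3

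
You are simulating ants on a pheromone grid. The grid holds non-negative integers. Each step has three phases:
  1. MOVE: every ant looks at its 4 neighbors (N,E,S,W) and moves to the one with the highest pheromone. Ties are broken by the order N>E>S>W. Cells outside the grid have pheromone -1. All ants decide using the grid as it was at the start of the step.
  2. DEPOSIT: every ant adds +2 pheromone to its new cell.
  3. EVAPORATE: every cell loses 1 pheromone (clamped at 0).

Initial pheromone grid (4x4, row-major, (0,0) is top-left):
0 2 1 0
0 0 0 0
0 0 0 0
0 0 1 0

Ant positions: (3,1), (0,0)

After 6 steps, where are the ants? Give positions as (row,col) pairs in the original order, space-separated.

Step 1: ant0:(3,1)->E->(3,2) | ant1:(0,0)->E->(0,1)
  grid max=3 at (0,1)
Step 2: ant0:(3,2)->N->(2,2) | ant1:(0,1)->E->(0,2)
  grid max=2 at (0,1)
Step 3: ant0:(2,2)->S->(3,2) | ant1:(0,2)->W->(0,1)
  grid max=3 at (0,1)
Step 4: ant0:(3,2)->N->(2,2) | ant1:(0,1)->E->(0,2)
  grid max=2 at (0,1)
Step 5: ant0:(2,2)->S->(3,2) | ant1:(0,2)->W->(0,1)
  grid max=3 at (0,1)
Step 6: ant0:(3,2)->N->(2,2) | ant1:(0,1)->E->(0,2)
  grid max=2 at (0,1)

(2,2) (0,2)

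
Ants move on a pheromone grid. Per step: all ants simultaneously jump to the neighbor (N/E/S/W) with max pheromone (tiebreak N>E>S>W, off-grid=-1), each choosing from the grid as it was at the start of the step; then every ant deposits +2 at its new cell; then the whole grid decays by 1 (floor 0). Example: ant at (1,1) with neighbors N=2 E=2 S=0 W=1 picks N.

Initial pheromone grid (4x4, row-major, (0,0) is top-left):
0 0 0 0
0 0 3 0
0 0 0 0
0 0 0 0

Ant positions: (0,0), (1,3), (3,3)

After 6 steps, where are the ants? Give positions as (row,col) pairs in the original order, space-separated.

Step 1: ant0:(0,0)->E->(0,1) | ant1:(1,3)->W->(1,2) | ant2:(3,3)->N->(2,3)
  grid max=4 at (1,2)
Step 2: ant0:(0,1)->E->(0,2) | ant1:(1,2)->N->(0,2) | ant2:(2,3)->N->(1,3)
  grid max=3 at (0,2)
Step 3: ant0:(0,2)->S->(1,2) | ant1:(0,2)->S->(1,2) | ant2:(1,3)->W->(1,2)
  grid max=8 at (1,2)
Step 4: ant0:(1,2)->N->(0,2) | ant1:(1,2)->N->(0,2) | ant2:(1,2)->N->(0,2)
  grid max=7 at (0,2)
Step 5: ant0:(0,2)->S->(1,2) | ant1:(0,2)->S->(1,2) | ant2:(0,2)->S->(1,2)
  grid max=12 at (1,2)
Step 6: ant0:(1,2)->N->(0,2) | ant1:(1,2)->N->(0,2) | ant2:(1,2)->N->(0,2)
  grid max=11 at (0,2)

(0,2) (0,2) (0,2)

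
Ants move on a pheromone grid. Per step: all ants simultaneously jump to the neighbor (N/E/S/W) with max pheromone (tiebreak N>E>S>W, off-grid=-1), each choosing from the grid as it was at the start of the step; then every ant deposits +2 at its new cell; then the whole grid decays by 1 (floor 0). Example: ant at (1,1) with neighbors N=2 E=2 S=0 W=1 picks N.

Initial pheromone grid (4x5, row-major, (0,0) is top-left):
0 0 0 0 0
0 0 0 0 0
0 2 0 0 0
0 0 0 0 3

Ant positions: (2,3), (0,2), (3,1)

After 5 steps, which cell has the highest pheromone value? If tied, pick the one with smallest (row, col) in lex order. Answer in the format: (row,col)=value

Answer: (0,3)=5

Derivation:
Step 1: ant0:(2,3)->N->(1,3) | ant1:(0,2)->E->(0,3) | ant2:(3,1)->N->(2,1)
  grid max=3 at (2,1)
Step 2: ant0:(1,3)->N->(0,3) | ant1:(0,3)->S->(1,3) | ant2:(2,1)->N->(1,1)
  grid max=2 at (0,3)
Step 3: ant0:(0,3)->S->(1,3) | ant1:(1,3)->N->(0,3) | ant2:(1,1)->S->(2,1)
  grid max=3 at (0,3)
Step 4: ant0:(1,3)->N->(0,3) | ant1:(0,3)->S->(1,3) | ant2:(2,1)->N->(1,1)
  grid max=4 at (0,3)
Step 5: ant0:(0,3)->S->(1,3) | ant1:(1,3)->N->(0,3) | ant2:(1,1)->S->(2,1)
  grid max=5 at (0,3)
Final grid:
  0 0 0 5 0
  0 0 0 5 0
  0 3 0 0 0
  0 0 0 0 0
Max pheromone 5 at (0,3)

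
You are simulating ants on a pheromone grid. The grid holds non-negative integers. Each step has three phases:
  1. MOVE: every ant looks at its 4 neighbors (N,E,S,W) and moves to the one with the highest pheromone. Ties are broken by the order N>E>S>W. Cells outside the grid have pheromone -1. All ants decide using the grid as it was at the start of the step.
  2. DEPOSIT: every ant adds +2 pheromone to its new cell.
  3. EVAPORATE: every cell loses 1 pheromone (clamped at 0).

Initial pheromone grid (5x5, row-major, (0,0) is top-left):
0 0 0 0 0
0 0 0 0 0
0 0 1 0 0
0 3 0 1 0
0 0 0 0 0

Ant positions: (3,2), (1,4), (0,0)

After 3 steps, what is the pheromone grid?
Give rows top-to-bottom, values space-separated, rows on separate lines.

After step 1: ants at (3,1),(0,4),(0,1)
  0 1 0 0 1
  0 0 0 0 0
  0 0 0 0 0
  0 4 0 0 0
  0 0 0 0 0
After step 2: ants at (2,1),(1,4),(0,2)
  0 0 1 0 0
  0 0 0 0 1
  0 1 0 0 0
  0 3 0 0 0
  0 0 0 0 0
After step 3: ants at (3,1),(0,4),(0,3)
  0 0 0 1 1
  0 0 0 0 0
  0 0 0 0 0
  0 4 0 0 0
  0 0 0 0 0

0 0 0 1 1
0 0 0 0 0
0 0 0 0 0
0 4 0 0 0
0 0 0 0 0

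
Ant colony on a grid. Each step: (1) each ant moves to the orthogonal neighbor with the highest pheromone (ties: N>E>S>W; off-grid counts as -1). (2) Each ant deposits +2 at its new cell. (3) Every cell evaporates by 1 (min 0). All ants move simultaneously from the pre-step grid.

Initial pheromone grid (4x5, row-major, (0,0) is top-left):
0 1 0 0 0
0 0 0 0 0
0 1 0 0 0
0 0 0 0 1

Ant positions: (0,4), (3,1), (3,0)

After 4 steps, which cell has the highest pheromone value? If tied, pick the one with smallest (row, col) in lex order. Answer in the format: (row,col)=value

Step 1: ant0:(0,4)->S->(1,4) | ant1:(3,1)->N->(2,1) | ant2:(3,0)->N->(2,0)
  grid max=2 at (2,1)
Step 2: ant0:(1,4)->N->(0,4) | ant1:(2,1)->W->(2,0) | ant2:(2,0)->E->(2,1)
  grid max=3 at (2,1)
Step 3: ant0:(0,4)->S->(1,4) | ant1:(2,0)->E->(2,1) | ant2:(2,1)->W->(2,0)
  grid max=4 at (2,1)
Step 4: ant0:(1,4)->N->(0,4) | ant1:(2,1)->W->(2,0) | ant2:(2,0)->E->(2,1)
  grid max=5 at (2,1)
Final grid:
  0 0 0 0 1
  0 0 0 0 0
  4 5 0 0 0
  0 0 0 0 0
Max pheromone 5 at (2,1)

Answer: (2,1)=5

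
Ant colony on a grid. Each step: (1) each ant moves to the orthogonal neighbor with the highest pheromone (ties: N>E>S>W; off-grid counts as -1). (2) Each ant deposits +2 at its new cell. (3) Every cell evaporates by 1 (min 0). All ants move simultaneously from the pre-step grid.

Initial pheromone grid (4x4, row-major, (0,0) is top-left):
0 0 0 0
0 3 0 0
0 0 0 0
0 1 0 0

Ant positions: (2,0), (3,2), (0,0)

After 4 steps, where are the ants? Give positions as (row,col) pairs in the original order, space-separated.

Step 1: ant0:(2,0)->N->(1,0) | ant1:(3,2)->W->(3,1) | ant2:(0,0)->E->(0,1)
  grid max=2 at (1,1)
Step 2: ant0:(1,0)->E->(1,1) | ant1:(3,1)->N->(2,1) | ant2:(0,1)->S->(1,1)
  grid max=5 at (1,1)
Step 3: ant0:(1,1)->S->(2,1) | ant1:(2,1)->N->(1,1) | ant2:(1,1)->S->(2,1)
  grid max=6 at (1,1)
Step 4: ant0:(2,1)->N->(1,1) | ant1:(1,1)->S->(2,1) | ant2:(2,1)->N->(1,1)
  grid max=9 at (1,1)

(1,1) (2,1) (1,1)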